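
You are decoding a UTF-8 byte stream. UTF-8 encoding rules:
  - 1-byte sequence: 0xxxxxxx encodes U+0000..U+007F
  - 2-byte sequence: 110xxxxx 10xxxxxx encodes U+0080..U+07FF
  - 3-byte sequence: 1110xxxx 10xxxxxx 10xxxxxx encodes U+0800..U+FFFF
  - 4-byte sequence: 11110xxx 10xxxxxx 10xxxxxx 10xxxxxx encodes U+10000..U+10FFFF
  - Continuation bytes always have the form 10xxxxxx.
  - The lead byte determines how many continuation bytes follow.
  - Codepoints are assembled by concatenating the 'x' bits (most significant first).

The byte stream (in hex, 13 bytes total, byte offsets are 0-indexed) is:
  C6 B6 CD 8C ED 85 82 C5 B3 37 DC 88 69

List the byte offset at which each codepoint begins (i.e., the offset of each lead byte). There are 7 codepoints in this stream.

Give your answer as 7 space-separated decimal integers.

Answer: 0 2 4 7 9 10 12

Derivation:
Byte[0]=C6: 2-byte lead, need 1 cont bytes. acc=0x6
Byte[1]=B6: continuation. acc=(acc<<6)|0x36=0x1B6
Completed: cp=U+01B6 (starts at byte 0)
Byte[2]=CD: 2-byte lead, need 1 cont bytes. acc=0xD
Byte[3]=8C: continuation. acc=(acc<<6)|0x0C=0x34C
Completed: cp=U+034C (starts at byte 2)
Byte[4]=ED: 3-byte lead, need 2 cont bytes. acc=0xD
Byte[5]=85: continuation. acc=(acc<<6)|0x05=0x345
Byte[6]=82: continuation. acc=(acc<<6)|0x02=0xD142
Completed: cp=U+D142 (starts at byte 4)
Byte[7]=C5: 2-byte lead, need 1 cont bytes. acc=0x5
Byte[8]=B3: continuation. acc=(acc<<6)|0x33=0x173
Completed: cp=U+0173 (starts at byte 7)
Byte[9]=37: 1-byte ASCII. cp=U+0037
Byte[10]=DC: 2-byte lead, need 1 cont bytes. acc=0x1C
Byte[11]=88: continuation. acc=(acc<<6)|0x08=0x708
Completed: cp=U+0708 (starts at byte 10)
Byte[12]=69: 1-byte ASCII. cp=U+0069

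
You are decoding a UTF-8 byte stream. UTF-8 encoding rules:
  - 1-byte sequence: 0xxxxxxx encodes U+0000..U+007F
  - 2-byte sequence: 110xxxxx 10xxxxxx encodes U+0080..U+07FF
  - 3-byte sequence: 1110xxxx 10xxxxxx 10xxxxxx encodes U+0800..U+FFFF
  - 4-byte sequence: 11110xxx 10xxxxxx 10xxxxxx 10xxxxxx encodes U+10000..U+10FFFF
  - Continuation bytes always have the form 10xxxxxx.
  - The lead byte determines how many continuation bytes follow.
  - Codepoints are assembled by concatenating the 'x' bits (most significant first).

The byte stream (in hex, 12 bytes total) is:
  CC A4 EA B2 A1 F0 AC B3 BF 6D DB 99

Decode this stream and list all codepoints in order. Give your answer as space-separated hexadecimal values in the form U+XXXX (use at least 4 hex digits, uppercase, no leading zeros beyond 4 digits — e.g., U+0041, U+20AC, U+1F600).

Byte[0]=CC: 2-byte lead, need 1 cont bytes. acc=0xC
Byte[1]=A4: continuation. acc=(acc<<6)|0x24=0x324
Completed: cp=U+0324 (starts at byte 0)
Byte[2]=EA: 3-byte lead, need 2 cont bytes. acc=0xA
Byte[3]=B2: continuation. acc=(acc<<6)|0x32=0x2B2
Byte[4]=A1: continuation. acc=(acc<<6)|0x21=0xACA1
Completed: cp=U+ACA1 (starts at byte 2)
Byte[5]=F0: 4-byte lead, need 3 cont bytes. acc=0x0
Byte[6]=AC: continuation. acc=(acc<<6)|0x2C=0x2C
Byte[7]=B3: continuation. acc=(acc<<6)|0x33=0xB33
Byte[8]=BF: continuation. acc=(acc<<6)|0x3F=0x2CCFF
Completed: cp=U+2CCFF (starts at byte 5)
Byte[9]=6D: 1-byte ASCII. cp=U+006D
Byte[10]=DB: 2-byte lead, need 1 cont bytes. acc=0x1B
Byte[11]=99: continuation. acc=(acc<<6)|0x19=0x6D9
Completed: cp=U+06D9 (starts at byte 10)

Answer: U+0324 U+ACA1 U+2CCFF U+006D U+06D9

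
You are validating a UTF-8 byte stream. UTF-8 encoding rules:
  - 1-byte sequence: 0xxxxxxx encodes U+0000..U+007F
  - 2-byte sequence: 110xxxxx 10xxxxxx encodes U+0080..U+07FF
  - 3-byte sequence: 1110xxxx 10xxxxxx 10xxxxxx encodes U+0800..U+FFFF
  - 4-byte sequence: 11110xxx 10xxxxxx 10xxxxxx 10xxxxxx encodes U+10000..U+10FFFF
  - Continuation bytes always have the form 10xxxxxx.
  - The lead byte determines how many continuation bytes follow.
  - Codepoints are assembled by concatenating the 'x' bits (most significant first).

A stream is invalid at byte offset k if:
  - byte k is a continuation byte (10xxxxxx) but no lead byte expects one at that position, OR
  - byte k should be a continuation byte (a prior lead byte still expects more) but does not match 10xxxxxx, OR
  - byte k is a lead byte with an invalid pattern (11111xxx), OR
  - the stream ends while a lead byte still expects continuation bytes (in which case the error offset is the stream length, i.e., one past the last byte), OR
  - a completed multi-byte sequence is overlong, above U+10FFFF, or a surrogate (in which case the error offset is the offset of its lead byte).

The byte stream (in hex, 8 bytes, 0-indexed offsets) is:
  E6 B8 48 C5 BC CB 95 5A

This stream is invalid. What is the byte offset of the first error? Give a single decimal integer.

Answer: 2

Derivation:
Byte[0]=E6: 3-byte lead, need 2 cont bytes. acc=0x6
Byte[1]=B8: continuation. acc=(acc<<6)|0x38=0x1B8
Byte[2]=48: expected 10xxxxxx continuation. INVALID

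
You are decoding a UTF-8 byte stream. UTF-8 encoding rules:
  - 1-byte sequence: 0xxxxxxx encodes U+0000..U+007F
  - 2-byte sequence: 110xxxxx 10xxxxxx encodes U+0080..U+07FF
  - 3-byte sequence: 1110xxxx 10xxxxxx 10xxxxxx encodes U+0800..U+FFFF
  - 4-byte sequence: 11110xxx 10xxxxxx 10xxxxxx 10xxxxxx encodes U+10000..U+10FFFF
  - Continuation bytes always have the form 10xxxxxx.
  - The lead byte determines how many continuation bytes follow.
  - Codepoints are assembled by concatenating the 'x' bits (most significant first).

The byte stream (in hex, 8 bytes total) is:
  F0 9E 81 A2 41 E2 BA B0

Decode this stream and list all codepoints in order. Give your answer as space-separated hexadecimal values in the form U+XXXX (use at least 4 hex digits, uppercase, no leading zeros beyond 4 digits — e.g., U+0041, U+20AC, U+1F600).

Byte[0]=F0: 4-byte lead, need 3 cont bytes. acc=0x0
Byte[1]=9E: continuation. acc=(acc<<6)|0x1E=0x1E
Byte[2]=81: continuation. acc=(acc<<6)|0x01=0x781
Byte[3]=A2: continuation. acc=(acc<<6)|0x22=0x1E062
Completed: cp=U+1E062 (starts at byte 0)
Byte[4]=41: 1-byte ASCII. cp=U+0041
Byte[5]=E2: 3-byte lead, need 2 cont bytes. acc=0x2
Byte[6]=BA: continuation. acc=(acc<<6)|0x3A=0xBA
Byte[7]=B0: continuation. acc=(acc<<6)|0x30=0x2EB0
Completed: cp=U+2EB0 (starts at byte 5)

Answer: U+1E062 U+0041 U+2EB0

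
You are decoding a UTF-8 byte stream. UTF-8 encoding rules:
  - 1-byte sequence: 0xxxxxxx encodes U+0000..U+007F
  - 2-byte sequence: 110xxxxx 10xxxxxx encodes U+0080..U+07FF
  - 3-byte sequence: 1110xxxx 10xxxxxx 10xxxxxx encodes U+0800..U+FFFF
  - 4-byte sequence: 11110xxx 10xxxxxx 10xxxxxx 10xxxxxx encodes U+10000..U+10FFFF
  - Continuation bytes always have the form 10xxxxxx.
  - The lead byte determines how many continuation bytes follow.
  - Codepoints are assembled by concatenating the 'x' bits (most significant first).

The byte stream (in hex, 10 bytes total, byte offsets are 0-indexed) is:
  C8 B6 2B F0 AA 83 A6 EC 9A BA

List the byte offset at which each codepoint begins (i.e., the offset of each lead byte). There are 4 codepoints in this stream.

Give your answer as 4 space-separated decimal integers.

Answer: 0 2 3 7

Derivation:
Byte[0]=C8: 2-byte lead, need 1 cont bytes. acc=0x8
Byte[1]=B6: continuation. acc=(acc<<6)|0x36=0x236
Completed: cp=U+0236 (starts at byte 0)
Byte[2]=2B: 1-byte ASCII. cp=U+002B
Byte[3]=F0: 4-byte lead, need 3 cont bytes. acc=0x0
Byte[4]=AA: continuation. acc=(acc<<6)|0x2A=0x2A
Byte[5]=83: continuation. acc=(acc<<6)|0x03=0xA83
Byte[6]=A6: continuation. acc=(acc<<6)|0x26=0x2A0E6
Completed: cp=U+2A0E6 (starts at byte 3)
Byte[7]=EC: 3-byte lead, need 2 cont bytes. acc=0xC
Byte[8]=9A: continuation. acc=(acc<<6)|0x1A=0x31A
Byte[9]=BA: continuation. acc=(acc<<6)|0x3A=0xC6BA
Completed: cp=U+C6BA (starts at byte 7)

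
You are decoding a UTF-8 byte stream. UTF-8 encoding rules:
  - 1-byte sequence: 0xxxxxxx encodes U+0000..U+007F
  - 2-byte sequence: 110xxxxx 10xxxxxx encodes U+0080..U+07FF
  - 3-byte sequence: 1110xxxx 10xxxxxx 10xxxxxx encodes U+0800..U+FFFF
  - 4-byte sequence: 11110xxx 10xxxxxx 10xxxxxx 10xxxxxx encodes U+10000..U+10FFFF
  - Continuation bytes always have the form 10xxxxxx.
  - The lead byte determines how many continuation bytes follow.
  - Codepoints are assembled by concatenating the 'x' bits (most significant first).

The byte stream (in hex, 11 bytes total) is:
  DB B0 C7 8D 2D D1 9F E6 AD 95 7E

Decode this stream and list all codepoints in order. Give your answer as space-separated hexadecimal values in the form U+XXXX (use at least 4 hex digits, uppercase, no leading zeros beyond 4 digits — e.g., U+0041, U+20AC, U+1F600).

Byte[0]=DB: 2-byte lead, need 1 cont bytes. acc=0x1B
Byte[1]=B0: continuation. acc=(acc<<6)|0x30=0x6F0
Completed: cp=U+06F0 (starts at byte 0)
Byte[2]=C7: 2-byte lead, need 1 cont bytes. acc=0x7
Byte[3]=8D: continuation. acc=(acc<<6)|0x0D=0x1CD
Completed: cp=U+01CD (starts at byte 2)
Byte[4]=2D: 1-byte ASCII. cp=U+002D
Byte[5]=D1: 2-byte lead, need 1 cont bytes. acc=0x11
Byte[6]=9F: continuation. acc=(acc<<6)|0x1F=0x45F
Completed: cp=U+045F (starts at byte 5)
Byte[7]=E6: 3-byte lead, need 2 cont bytes. acc=0x6
Byte[8]=AD: continuation. acc=(acc<<6)|0x2D=0x1AD
Byte[9]=95: continuation. acc=(acc<<6)|0x15=0x6B55
Completed: cp=U+6B55 (starts at byte 7)
Byte[10]=7E: 1-byte ASCII. cp=U+007E

Answer: U+06F0 U+01CD U+002D U+045F U+6B55 U+007E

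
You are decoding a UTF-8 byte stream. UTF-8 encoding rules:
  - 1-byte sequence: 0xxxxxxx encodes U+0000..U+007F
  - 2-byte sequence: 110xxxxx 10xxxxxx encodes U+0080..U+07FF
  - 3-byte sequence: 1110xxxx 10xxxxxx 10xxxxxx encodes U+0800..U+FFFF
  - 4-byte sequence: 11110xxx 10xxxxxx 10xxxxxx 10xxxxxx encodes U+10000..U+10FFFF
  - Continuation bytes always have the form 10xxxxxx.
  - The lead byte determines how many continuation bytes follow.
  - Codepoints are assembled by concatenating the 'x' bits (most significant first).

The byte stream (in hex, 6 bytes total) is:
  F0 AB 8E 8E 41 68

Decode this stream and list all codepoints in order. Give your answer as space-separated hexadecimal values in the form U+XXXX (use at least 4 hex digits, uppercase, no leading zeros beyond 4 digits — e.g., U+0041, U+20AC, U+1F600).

Answer: U+2B38E U+0041 U+0068

Derivation:
Byte[0]=F0: 4-byte lead, need 3 cont bytes. acc=0x0
Byte[1]=AB: continuation. acc=(acc<<6)|0x2B=0x2B
Byte[2]=8E: continuation. acc=(acc<<6)|0x0E=0xACE
Byte[3]=8E: continuation. acc=(acc<<6)|0x0E=0x2B38E
Completed: cp=U+2B38E (starts at byte 0)
Byte[4]=41: 1-byte ASCII. cp=U+0041
Byte[5]=68: 1-byte ASCII. cp=U+0068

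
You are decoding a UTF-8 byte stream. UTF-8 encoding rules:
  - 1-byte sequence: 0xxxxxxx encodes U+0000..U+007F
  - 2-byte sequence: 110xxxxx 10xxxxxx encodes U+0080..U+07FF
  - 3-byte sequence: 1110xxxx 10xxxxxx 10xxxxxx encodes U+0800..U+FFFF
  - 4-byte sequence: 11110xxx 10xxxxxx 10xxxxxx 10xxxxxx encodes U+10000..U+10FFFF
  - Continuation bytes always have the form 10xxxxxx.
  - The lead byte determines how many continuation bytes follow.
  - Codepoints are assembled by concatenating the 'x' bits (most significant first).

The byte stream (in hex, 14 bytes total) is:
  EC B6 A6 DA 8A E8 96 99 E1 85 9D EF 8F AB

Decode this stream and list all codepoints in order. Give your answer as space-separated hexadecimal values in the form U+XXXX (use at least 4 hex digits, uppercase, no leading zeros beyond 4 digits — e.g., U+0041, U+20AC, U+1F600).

Answer: U+CDA6 U+068A U+8599 U+115D U+F3EB

Derivation:
Byte[0]=EC: 3-byte lead, need 2 cont bytes. acc=0xC
Byte[1]=B6: continuation. acc=(acc<<6)|0x36=0x336
Byte[2]=A6: continuation. acc=(acc<<6)|0x26=0xCDA6
Completed: cp=U+CDA6 (starts at byte 0)
Byte[3]=DA: 2-byte lead, need 1 cont bytes. acc=0x1A
Byte[4]=8A: continuation. acc=(acc<<6)|0x0A=0x68A
Completed: cp=U+068A (starts at byte 3)
Byte[5]=E8: 3-byte lead, need 2 cont bytes. acc=0x8
Byte[6]=96: continuation. acc=(acc<<6)|0x16=0x216
Byte[7]=99: continuation. acc=(acc<<6)|0x19=0x8599
Completed: cp=U+8599 (starts at byte 5)
Byte[8]=E1: 3-byte lead, need 2 cont bytes. acc=0x1
Byte[9]=85: continuation. acc=(acc<<6)|0x05=0x45
Byte[10]=9D: continuation. acc=(acc<<6)|0x1D=0x115D
Completed: cp=U+115D (starts at byte 8)
Byte[11]=EF: 3-byte lead, need 2 cont bytes. acc=0xF
Byte[12]=8F: continuation. acc=(acc<<6)|0x0F=0x3CF
Byte[13]=AB: continuation. acc=(acc<<6)|0x2B=0xF3EB
Completed: cp=U+F3EB (starts at byte 11)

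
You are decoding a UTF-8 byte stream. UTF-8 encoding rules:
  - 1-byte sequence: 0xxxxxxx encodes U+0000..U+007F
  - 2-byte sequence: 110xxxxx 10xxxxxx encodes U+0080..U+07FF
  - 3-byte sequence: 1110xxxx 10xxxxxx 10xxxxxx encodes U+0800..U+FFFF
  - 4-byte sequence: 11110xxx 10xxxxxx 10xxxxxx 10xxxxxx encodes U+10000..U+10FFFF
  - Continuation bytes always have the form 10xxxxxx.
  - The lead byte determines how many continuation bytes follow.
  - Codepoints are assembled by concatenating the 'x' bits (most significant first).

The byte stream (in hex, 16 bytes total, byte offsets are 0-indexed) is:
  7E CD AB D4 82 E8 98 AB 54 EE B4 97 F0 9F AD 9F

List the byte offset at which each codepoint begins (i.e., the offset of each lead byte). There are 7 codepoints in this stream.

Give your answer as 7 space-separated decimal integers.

Answer: 0 1 3 5 8 9 12

Derivation:
Byte[0]=7E: 1-byte ASCII. cp=U+007E
Byte[1]=CD: 2-byte lead, need 1 cont bytes. acc=0xD
Byte[2]=AB: continuation. acc=(acc<<6)|0x2B=0x36B
Completed: cp=U+036B (starts at byte 1)
Byte[3]=D4: 2-byte lead, need 1 cont bytes. acc=0x14
Byte[4]=82: continuation. acc=(acc<<6)|0x02=0x502
Completed: cp=U+0502 (starts at byte 3)
Byte[5]=E8: 3-byte lead, need 2 cont bytes. acc=0x8
Byte[6]=98: continuation. acc=(acc<<6)|0x18=0x218
Byte[7]=AB: continuation. acc=(acc<<6)|0x2B=0x862B
Completed: cp=U+862B (starts at byte 5)
Byte[8]=54: 1-byte ASCII. cp=U+0054
Byte[9]=EE: 3-byte lead, need 2 cont bytes. acc=0xE
Byte[10]=B4: continuation. acc=(acc<<6)|0x34=0x3B4
Byte[11]=97: continuation. acc=(acc<<6)|0x17=0xED17
Completed: cp=U+ED17 (starts at byte 9)
Byte[12]=F0: 4-byte lead, need 3 cont bytes. acc=0x0
Byte[13]=9F: continuation. acc=(acc<<6)|0x1F=0x1F
Byte[14]=AD: continuation. acc=(acc<<6)|0x2D=0x7ED
Byte[15]=9F: continuation. acc=(acc<<6)|0x1F=0x1FB5F
Completed: cp=U+1FB5F (starts at byte 12)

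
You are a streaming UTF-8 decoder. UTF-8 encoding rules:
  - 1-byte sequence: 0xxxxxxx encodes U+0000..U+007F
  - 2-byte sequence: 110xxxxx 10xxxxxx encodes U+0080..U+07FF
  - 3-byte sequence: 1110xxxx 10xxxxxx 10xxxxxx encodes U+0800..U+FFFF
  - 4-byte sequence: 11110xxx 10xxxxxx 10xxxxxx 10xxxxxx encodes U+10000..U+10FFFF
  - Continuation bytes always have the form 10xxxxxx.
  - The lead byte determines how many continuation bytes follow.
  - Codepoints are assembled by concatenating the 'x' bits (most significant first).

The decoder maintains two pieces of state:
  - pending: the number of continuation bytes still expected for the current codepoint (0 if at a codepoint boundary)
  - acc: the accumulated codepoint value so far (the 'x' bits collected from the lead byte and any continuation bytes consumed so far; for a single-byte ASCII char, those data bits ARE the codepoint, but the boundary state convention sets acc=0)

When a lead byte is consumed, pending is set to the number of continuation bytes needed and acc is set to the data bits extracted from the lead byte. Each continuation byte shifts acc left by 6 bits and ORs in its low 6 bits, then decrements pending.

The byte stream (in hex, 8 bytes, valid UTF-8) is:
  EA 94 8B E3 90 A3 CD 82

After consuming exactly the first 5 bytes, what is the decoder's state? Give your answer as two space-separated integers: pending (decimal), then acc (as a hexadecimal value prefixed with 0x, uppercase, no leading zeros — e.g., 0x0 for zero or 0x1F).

Answer: 1 0xD0

Derivation:
Byte[0]=EA: 3-byte lead. pending=2, acc=0xA
Byte[1]=94: continuation. acc=(acc<<6)|0x14=0x294, pending=1
Byte[2]=8B: continuation. acc=(acc<<6)|0x0B=0xA50B, pending=0
Byte[3]=E3: 3-byte lead. pending=2, acc=0x3
Byte[4]=90: continuation. acc=(acc<<6)|0x10=0xD0, pending=1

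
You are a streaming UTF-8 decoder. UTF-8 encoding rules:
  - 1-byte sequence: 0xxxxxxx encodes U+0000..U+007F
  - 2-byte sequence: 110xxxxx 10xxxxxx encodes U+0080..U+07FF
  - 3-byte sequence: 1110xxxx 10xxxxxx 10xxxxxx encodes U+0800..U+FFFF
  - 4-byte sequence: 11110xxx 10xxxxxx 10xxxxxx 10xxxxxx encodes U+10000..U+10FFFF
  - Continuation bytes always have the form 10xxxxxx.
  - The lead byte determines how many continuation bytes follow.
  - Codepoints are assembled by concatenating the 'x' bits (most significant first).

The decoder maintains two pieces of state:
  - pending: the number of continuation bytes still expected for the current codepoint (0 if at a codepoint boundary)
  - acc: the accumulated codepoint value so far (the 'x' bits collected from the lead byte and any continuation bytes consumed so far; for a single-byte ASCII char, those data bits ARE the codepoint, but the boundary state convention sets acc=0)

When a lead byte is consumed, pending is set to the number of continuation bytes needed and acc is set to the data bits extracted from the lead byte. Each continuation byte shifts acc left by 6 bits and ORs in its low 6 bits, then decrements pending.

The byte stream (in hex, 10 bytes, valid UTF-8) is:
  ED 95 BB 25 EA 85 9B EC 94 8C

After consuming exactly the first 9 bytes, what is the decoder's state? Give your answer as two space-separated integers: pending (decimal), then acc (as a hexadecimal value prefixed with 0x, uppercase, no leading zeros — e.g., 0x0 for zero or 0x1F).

Byte[0]=ED: 3-byte lead. pending=2, acc=0xD
Byte[1]=95: continuation. acc=(acc<<6)|0x15=0x355, pending=1
Byte[2]=BB: continuation. acc=(acc<<6)|0x3B=0xD57B, pending=0
Byte[3]=25: 1-byte. pending=0, acc=0x0
Byte[4]=EA: 3-byte lead. pending=2, acc=0xA
Byte[5]=85: continuation. acc=(acc<<6)|0x05=0x285, pending=1
Byte[6]=9B: continuation. acc=(acc<<6)|0x1B=0xA15B, pending=0
Byte[7]=EC: 3-byte lead. pending=2, acc=0xC
Byte[8]=94: continuation. acc=(acc<<6)|0x14=0x314, pending=1

Answer: 1 0x314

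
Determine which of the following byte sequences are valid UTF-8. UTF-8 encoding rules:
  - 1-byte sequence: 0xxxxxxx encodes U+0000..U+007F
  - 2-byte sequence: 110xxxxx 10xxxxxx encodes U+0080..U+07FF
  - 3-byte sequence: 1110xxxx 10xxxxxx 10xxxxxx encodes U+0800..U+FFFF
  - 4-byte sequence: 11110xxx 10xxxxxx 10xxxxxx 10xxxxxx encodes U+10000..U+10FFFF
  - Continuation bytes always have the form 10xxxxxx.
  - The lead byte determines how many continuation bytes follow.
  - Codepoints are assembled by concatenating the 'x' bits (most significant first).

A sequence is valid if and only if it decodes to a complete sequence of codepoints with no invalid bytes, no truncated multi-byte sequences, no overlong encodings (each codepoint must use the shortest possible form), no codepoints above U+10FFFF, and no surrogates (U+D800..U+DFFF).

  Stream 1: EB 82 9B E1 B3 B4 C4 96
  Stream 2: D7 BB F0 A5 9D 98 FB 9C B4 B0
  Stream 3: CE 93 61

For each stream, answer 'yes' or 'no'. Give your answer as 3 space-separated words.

Answer: yes no yes

Derivation:
Stream 1: decodes cleanly. VALID
Stream 2: error at byte offset 6. INVALID
Stream 3: decodes cleanly. VALID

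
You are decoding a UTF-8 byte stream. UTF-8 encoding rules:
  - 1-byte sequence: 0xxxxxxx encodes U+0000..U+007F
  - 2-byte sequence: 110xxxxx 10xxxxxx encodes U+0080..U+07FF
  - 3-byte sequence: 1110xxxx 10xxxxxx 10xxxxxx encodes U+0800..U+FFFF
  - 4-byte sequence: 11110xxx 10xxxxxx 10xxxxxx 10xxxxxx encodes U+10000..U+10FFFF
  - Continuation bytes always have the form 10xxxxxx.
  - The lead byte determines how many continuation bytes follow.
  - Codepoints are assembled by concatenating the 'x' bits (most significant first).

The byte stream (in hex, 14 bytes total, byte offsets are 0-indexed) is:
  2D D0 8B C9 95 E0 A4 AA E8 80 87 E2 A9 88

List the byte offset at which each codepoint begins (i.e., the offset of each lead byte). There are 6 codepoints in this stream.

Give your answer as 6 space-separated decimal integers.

Answer: 0 1 3 5 8 11

Derivation:
Byte[0]=2D: 1-byte ASCII. cp=U+002D
Byte[1]=D0: 2-byte lead, need 1 cont bytes. acc=0x10
Byte[2]=8B: continuation. acc=(acc<<6)|0x0B=0x40B
Completed: cp=U+040B (starts at byte 1)
Byte[3]=C9: 2-byte lead, need 1 cont bytes. acc=0x9
Byte[4]=95: continuation. acc=(acc<<6)|0x15=0x255
Completed: cp=U+0255 (starts at byte 3)
Byte[5]=E0: 3-byte lead, need 2 cont bytes. acc=0x0
Byte[6]=A4: continuation. acc=(acc<<6)|0x24=0x24
Byte[7]=AA: continuation. acc=(acc<<6)|0x2A=0x92A
Completed: cp=U+092A (starts at byte 5)
Byte[8]=E8: 3-byte lead, need 2 cont bytes. acc=0x8
Byte[9]=80: continuation. acc=(acc<<6)|0x00=0x200
Byte[10]=87: continuation. acc=(acc<<6)|0x07=0x8007
Completed: cp=U+8007 (starts at byte 8)
Byte[11]=E2: 3-byte lead, need 2 cont bytes. acc=0x2
Byte[12]=A9: continuation. acc=(acc<<6)|0x29=0xA9
Byte[13]=88: continuation. acc=(acc<<6)|0x08=0x2A48
Completed: cp=U+2A48 (starts at byte 11)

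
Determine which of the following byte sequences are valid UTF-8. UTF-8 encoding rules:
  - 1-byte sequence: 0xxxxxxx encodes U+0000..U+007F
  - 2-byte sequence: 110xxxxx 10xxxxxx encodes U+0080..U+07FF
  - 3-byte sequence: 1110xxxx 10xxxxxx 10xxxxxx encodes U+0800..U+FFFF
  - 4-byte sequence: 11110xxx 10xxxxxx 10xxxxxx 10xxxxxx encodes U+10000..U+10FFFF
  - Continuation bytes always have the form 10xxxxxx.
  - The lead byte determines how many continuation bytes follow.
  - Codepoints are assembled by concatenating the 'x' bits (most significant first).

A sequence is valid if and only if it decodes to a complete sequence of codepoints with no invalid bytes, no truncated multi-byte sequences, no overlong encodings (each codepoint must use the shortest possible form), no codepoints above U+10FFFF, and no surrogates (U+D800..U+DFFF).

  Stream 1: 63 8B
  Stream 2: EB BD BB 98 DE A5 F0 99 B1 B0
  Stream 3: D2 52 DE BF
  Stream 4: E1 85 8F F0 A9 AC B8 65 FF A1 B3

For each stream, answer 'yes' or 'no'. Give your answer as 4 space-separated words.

Answer: no no no no

Derivation:
Stream 1: error at byte offset 1. INVALID
Stream 2: error at byte offset 3. INVALID
Stream 3: error at byte offset 1. INVALID
Stream 4: error at byte offset 8. INVALID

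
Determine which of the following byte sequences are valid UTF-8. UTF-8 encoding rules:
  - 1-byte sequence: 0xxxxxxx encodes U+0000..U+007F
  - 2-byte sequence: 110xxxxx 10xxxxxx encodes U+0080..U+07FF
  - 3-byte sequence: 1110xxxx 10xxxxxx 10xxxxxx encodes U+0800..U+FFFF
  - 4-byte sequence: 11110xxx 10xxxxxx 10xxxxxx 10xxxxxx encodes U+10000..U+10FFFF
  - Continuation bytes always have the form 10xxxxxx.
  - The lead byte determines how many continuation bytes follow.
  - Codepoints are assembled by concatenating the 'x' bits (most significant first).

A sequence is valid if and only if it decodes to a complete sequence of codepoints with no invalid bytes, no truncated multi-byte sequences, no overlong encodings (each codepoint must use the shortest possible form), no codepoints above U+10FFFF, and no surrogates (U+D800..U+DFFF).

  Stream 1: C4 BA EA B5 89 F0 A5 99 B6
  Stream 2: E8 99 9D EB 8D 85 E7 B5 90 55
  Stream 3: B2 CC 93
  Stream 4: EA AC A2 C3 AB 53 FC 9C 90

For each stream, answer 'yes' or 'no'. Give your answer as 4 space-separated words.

Answer: yes yes no no

Derivation:
Stream 1: decodes cleanly. VALID
Stream 2: decodes cleanly. VALID
Stream 3: error at byte offset 0. INVALID
Stream 4: error at byte offset 6. INVALID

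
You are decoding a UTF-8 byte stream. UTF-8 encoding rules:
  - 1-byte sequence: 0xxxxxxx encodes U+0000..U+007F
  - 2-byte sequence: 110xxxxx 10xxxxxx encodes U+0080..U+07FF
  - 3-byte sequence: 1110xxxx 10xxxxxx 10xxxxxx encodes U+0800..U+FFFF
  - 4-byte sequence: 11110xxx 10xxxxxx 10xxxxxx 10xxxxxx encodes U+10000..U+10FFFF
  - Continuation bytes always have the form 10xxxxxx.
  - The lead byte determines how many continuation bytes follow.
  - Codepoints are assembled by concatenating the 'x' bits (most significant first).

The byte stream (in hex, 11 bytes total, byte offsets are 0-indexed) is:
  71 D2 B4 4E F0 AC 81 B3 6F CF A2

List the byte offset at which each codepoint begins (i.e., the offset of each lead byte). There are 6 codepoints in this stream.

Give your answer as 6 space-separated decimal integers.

Byte[0]=71: 1-byte ASCII. cp=U+0071
Byte[1]=D2: 2-byte lead, need 1 cont bytes. acc=0x12
Byte[2]=B4: continuation. acc=(acc<<6)|0x34=0x4B4
Completed: cp=U+04B4 (starts at byte 1)
Byte[3]=4E: 1-byte ASCII. cp=U+004E
Byte[4]=F0: 4-byte lead, need 3 cont bytes. acc=0x0
Byte[5]=AC: continuation. acc=(acc<<6)|0x2C=0x2C
Byte[6]=81: continuation. acc=(acc<<6)|0x01=0xB01
Byte[7]=B3: continuation. acc=(acc<<6)|0x33=0x2C073
Completed: cp=U+2C073 (starts at byte 4)
Byte[8]=6F: 1-byte ASCII. cp=U+006F
Byte[9]=CF: 2-byte lead, need 1 cont bytes. acc=0xF
Byte[10]=A2: continuation. acc=(acc<<6)|0x22=0x3E2
Completed: cp=U+03E2 (starts at byte 9)

Answer: 0 1 3 4 8 9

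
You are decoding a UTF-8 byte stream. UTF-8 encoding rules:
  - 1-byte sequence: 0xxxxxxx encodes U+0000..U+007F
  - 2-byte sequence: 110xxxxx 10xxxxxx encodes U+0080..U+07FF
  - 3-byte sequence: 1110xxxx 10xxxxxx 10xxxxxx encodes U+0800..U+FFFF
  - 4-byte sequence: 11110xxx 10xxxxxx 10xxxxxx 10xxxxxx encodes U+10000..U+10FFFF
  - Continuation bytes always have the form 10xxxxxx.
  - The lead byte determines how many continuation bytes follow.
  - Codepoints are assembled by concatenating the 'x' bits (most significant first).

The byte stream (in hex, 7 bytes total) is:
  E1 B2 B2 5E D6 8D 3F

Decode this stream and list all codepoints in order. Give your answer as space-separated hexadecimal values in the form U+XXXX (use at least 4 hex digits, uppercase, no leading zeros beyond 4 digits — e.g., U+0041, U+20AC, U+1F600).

Answer: U+1CB2 U+005E U+058D U+003F

Derivation:
Byte[0]=E1: 3-byte lead, need 2 cont bytes. acc=0x1
Byte[1]=B2: continuation. acc=(acc<<6)|0x32=0x72
Byte[2]=B2: continuation. acc=(acc<<6)|0x32=0x1CB2
Completed: cp=U+1CB2 (starts at byte 0)
Byte[3]=5E: 1-byte ASCII. cp=U+005E
Byte[4]=D6: 2-byte lead, need 1 cont bytes. acc=0x16
Byte[5]=8D: continuation. acc=(acc<<6)|0x0D=0x58D
Completed: cp=U+058D (starts at byte 4)
Byte[6]=3F: 1-byte ASCII. cp=U+003F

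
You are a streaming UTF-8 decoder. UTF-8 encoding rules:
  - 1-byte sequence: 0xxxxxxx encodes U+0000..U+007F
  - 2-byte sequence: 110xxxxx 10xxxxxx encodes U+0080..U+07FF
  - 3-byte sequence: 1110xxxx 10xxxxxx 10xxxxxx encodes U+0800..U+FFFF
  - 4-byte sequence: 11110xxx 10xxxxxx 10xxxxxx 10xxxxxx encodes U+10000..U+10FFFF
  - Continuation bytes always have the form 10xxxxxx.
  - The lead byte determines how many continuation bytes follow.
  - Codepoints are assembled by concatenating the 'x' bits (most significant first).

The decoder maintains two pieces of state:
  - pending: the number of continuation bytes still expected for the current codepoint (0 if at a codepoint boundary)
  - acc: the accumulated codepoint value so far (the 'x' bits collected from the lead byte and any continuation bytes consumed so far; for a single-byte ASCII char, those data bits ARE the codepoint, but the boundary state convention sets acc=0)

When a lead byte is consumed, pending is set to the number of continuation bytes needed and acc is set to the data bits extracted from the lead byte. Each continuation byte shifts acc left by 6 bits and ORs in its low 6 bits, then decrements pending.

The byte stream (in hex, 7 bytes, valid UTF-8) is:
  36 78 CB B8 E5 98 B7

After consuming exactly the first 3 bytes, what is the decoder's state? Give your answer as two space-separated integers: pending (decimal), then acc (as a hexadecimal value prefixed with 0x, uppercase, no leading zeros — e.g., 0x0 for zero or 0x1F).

Answer: 1 0xB

Derivation:
Byte[0]=36: 1-byte. pending=0, acc=0x0
Byte[1]=78: 1-byte. pending=0, acc=0x0
Byte[2]=CB: 2-byte lead. pending=1, acc=0xB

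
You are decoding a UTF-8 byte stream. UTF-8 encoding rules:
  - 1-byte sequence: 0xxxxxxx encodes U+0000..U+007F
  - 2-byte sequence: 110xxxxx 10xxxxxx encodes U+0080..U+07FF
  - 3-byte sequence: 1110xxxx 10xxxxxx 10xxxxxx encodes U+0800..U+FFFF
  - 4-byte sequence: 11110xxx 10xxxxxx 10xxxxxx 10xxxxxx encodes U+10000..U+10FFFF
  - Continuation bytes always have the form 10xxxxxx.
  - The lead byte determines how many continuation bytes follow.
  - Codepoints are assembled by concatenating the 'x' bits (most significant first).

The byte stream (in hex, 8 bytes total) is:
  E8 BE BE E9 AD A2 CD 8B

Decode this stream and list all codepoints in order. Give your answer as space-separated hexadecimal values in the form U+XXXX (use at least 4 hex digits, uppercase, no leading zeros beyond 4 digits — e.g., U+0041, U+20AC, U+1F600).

Byte[0]=E8: 3-byte lead, need 2 cont bytes. acc=0x8
Byte[1]=BE: continuation. acc=(acc<<6)|0x3E=0x23E
Byte[2]=BE: continuation. acc=(acc<<6)|0x3E=0x8FBE
Completed: cp=U+8FBE (starts at byte 0)
Byte[3]=E9: 3-byte lead, need 2 cont bytes. acc=0x9
Byte[4]=AD: continuation. acc=(acc<<6)|0x2D=0x26D
Byte[5]=A2: continuation. acc=(acc<<6)|0x22=0x9B62
Completed: cp=U+9B62 (starts at byte 3)
Byte[6]=CD: 2-byte lead, need 1 cont bytes. acc=0xD
Byte[7]=8B: continuation. acc=(acc<<6)|0x0B=0x34B
Completed: cp=U+034B (starts at byte 6)

Answer: U+8FBE U+9B62 U+034B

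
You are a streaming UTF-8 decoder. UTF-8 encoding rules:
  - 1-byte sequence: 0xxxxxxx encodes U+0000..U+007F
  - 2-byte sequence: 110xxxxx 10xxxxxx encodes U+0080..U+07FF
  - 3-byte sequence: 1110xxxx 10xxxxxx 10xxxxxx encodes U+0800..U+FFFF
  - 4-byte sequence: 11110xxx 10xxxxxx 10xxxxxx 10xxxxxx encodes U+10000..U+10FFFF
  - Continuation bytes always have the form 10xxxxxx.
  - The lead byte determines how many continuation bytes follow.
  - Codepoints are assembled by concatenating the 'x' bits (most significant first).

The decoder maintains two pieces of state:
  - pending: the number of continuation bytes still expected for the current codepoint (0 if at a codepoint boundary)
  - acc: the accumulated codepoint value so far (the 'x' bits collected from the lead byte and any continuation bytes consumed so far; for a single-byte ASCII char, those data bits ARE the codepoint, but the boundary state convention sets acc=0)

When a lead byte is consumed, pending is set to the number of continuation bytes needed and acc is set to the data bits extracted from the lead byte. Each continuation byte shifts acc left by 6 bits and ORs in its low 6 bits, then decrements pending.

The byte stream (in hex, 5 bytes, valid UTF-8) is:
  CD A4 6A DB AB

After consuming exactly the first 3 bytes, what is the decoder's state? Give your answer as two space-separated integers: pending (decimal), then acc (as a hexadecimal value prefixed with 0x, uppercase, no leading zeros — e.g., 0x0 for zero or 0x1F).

Answer: 0 0x0

Derivation:
Byte[0]=CD: 2-byte lead. pending=1, acc=0xD
Byte[1]=A4: continuation. acc=(acc<<6)|0x24=0x364, pending=0
Byte[2]=6A: 1-byte. pending=0, acc=0x0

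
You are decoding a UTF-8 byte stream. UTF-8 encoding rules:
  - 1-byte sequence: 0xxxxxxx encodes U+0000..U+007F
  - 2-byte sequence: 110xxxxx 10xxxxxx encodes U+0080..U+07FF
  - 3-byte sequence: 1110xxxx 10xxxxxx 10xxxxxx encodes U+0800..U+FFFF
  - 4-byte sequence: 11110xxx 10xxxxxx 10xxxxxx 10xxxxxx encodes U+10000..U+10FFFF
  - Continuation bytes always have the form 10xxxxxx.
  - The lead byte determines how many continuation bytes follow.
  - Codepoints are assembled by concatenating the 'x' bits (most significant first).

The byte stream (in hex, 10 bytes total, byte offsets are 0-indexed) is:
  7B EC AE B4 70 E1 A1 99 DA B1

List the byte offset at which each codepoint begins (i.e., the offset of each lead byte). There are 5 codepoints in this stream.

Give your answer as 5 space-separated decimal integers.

Byte[0]=7B: 1-byte ASCII. cp=U+007B
Byte[1]=EC: 3-byte lead, need 2 cont bytes. acc=0xC
Byte[2]=AE: continuation. acc=(acc<<6)|0x2E=0x32E
Byte[3]=B4: continuation. acc=(acc<<6)|0x34=0xCBB4
Completed: cp=U+CBB4 (starts at byte 1)
Byte[4]=70: 1-byte ASCII. cp=U+0070
Byte[5]=E1: 3-byte lead, need 2 cont bytes. acc=0x1
Byte[6]=A1: continuation. acc=(acc<<6)|0x21=0x61
Byte[7]=99: continuation. acc=(acc<<6)|0x19=0x1859
Completed: cp=U+1859 (starts at byte 5)
Byte[8]=DA: 2-byte lead, need 1 cont bytes. acc=0x1A
Byte[9]=B1: continuation. acc=(acc<<6)|0x31=0x6B1
Completed: cp=U+06B1 (starts at byte 8)

Answer: 0 1 4 5 8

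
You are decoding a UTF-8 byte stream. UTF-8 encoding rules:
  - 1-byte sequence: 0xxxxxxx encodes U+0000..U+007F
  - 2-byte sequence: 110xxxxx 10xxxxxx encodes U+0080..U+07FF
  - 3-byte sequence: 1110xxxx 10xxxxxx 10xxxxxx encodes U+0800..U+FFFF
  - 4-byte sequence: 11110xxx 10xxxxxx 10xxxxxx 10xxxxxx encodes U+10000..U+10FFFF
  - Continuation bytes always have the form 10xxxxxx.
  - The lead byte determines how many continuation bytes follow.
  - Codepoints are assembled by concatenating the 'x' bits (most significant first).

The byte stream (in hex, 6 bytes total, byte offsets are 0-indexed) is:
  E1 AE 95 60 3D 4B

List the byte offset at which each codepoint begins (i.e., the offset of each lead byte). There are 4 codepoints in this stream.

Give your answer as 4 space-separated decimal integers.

Byte[0]=E1: 3-byte lead, need 2 cont bytes. acc=0x1
Byte[1]=AE: continuation. acc=(acc<<6)|0x2E=0x6E
Byte[2]=95: continuation. acc=(acc<<6)|0x15=0x1B95
Completed: cp=U+1B95 (starts at byte 0)
Byte[3]=60: 1-byte ASCII. cp=U+0060
Byte[4]=3D: 1-byte ASCII. cp=U+003D
Byte[5]=4B: 1-byte ASCII. cp=U+004B

Answer: 0 3 4 5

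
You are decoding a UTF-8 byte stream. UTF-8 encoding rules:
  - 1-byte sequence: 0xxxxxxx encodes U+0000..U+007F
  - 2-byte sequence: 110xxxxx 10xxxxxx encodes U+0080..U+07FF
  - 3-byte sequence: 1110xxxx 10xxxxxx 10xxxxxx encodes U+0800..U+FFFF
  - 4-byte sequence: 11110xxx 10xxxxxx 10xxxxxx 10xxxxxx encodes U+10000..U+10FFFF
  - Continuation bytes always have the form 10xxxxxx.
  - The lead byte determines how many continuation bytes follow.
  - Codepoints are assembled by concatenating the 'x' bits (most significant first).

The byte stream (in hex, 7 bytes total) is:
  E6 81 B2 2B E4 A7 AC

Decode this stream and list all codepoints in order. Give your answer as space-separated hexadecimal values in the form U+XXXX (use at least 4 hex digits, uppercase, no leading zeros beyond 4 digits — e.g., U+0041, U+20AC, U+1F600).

Answer: U+6072 U+002B U+49EC

Derivation:
Byte[0]=E6: 3-byte lead, need 2 cont bytes. acc=0x6
Byte[1]=81: continuation. acc=(acc<<6)|0x01=0x181
Byte[2]=B2: continuation. acc=(acc<<6)|0x32=0x6072
Completed: cp=U+6072 (starts at byte 0)
Byte[3]=2B: 1-byte ASCII. cp=U+002B
Byte[4]=E4: 3-byte lead, need 2 cont bytes. acc=0x4
Byte[5]=A7: continuation. acc=(acc<<6)|0x27=0x127
Byte[6]=AC: continuation. acc=(acc<<6)|0x2C=0x49EC
Completed: cp=U+49EC (starts at byte 4)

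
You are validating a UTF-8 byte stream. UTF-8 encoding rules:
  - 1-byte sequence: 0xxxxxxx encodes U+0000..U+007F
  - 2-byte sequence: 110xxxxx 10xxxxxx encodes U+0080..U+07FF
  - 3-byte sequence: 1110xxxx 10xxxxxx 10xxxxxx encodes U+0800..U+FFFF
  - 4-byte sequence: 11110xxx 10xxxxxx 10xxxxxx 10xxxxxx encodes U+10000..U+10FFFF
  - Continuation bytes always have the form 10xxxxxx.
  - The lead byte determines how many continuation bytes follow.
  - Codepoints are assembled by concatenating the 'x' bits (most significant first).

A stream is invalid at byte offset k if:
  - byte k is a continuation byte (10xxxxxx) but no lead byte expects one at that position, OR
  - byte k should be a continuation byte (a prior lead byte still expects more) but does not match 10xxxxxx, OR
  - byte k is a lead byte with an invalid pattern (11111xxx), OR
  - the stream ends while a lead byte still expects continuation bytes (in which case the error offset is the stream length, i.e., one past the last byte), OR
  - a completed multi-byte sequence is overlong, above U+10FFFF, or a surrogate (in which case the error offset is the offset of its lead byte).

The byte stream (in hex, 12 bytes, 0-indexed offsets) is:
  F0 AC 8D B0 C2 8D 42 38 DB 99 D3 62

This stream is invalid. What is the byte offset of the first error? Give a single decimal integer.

Answer: 11

Derivation:
Byte[0]=F0: 4-byte lead, need 3 cont bytes. acc=0x0
Byte[1]=AC: continuation. acc=(acc<<6)|0x2C=0x2C
Byte[2]=8D: continuation. acc=(acc<<6)|0x0D=0xB0D
Byte[3]=B0: continuation. acc=(acc<<6)|0x30=0x2C370
Completed: cp=U+2C370 (starts at byte 0)
Byte[4]=C2: 2-byte lead, need 1 cont bytes. acc=0x2
Byte[5]=8D: continuation. acc=(acc<<6)|0x0D=0x8D
Completed: cp=U+008D (starts at byte 4)
Byte[6]=42: 1-byte ASCII. cp=U+0042
Byte[7]=38: 1-byte ASCII. cp=U+0038
Byte[8]=DB: 2-byte lead, need 1 cont bytes. acc=0x1B
Byte[9]=99: continuation. acc=(acc<<6)|0x19=0x6D9
Completed: cp=U+06D9 (starts at byte 8)
Byte[10]=D3: 2-byte lead, need 1 cont bytes. acc=0x13
Byte[11]=62: expected 10xxxxxx continuation. INVALID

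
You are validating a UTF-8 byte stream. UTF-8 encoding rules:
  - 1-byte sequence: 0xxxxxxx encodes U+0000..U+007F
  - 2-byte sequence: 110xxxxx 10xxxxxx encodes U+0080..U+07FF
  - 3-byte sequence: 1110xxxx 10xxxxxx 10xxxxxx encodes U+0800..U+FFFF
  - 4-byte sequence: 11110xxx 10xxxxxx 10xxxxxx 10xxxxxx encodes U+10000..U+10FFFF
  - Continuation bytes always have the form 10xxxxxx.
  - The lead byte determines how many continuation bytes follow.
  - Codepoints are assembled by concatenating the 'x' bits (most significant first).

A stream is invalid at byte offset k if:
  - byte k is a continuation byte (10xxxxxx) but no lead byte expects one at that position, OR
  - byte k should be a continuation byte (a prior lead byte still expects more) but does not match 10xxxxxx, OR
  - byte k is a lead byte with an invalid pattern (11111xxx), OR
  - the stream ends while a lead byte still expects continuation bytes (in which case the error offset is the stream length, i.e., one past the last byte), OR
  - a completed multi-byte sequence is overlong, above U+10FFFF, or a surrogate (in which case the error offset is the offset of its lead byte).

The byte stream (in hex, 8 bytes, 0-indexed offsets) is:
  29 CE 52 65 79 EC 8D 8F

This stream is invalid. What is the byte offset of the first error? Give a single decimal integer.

Answer: 2

Derivation:
Byte[0]=29: 1-byte ASCII. cp=U+0029
Byte[1]=CE: 2-byte lead, need 1 cont bytes. acc=0xE
Byte[2]=52: expected 10xxxxxx continuation. INVALID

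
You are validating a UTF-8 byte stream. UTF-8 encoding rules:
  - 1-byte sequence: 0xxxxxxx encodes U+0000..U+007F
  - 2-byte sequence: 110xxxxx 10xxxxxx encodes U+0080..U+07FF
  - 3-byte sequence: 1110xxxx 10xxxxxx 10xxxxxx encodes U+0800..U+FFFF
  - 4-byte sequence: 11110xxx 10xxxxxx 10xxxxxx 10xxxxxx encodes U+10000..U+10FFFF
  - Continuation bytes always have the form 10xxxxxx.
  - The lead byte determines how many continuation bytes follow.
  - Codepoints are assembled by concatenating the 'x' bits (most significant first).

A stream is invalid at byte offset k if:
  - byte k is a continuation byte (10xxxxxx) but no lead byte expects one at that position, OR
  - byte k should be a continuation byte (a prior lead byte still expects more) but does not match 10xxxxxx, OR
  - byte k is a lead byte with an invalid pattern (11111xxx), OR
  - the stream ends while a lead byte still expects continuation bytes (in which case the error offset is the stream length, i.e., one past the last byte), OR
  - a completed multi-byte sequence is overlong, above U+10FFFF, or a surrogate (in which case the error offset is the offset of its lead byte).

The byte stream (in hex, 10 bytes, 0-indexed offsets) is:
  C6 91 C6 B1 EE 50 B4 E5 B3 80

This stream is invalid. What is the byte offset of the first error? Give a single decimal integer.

Answer: 5

Derivation:
Byte[0]=C6: 2-byte lead, need 1 cont bytes. acc=0x6
Byte[1]=91: continuation. acc=(acc<<6)|0x11=0x191
Completed: cp=U+0191 (starts at byte 0)
Byte[2]=C6: 2-byte lead, need 1 cont bytes. acc=0x6
Byte[3]=B1: continuation. acc=(acc<<6)|0x31=0x1B1
Completed: cp=U+01B1 (starts at byte 2)
Byte[4]=EE: 3-byte lead, need 2 cont bytes. acc=0xE
Byte[5]=50: expected 10xxxxxx continuation. INVALID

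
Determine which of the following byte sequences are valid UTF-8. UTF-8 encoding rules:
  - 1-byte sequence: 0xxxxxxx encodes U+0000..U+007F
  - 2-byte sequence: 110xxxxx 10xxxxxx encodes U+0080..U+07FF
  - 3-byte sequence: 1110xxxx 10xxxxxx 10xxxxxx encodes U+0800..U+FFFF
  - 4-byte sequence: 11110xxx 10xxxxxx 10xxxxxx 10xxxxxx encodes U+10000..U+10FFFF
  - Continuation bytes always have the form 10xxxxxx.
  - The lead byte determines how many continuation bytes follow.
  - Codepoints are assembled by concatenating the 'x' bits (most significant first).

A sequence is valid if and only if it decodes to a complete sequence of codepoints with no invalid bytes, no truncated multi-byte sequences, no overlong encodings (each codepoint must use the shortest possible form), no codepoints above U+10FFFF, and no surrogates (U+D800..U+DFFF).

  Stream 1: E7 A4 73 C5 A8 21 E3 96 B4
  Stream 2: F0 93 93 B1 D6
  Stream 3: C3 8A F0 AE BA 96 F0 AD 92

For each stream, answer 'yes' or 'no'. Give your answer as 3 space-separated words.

Answer: no no no

Derivation:
Stream 1: error at byte offset 2. INVALID
Stream 2: error at byte offset 5. INVALID
Stream 3: error at byte offset 9. INVALID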